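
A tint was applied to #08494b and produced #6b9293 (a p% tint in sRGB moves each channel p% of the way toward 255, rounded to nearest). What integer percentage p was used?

40%

#08494b is rgb(8, 73, 75); #6b9293 is rgb(107, 146, 147).
On the R channel (widest range): 107 ≈ 8 + (p/100)(255 − 8), so p ≈ 100×(107 − 8)/(255 − 8) = 9900/247 = 40.08.
p = 40 reproduces all three channels after rounding.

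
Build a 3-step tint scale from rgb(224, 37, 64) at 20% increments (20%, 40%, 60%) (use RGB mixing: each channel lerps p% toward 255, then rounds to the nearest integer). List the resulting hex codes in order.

#E65166, #EC7C8C, #F3A8B3

20%: (224 + 6.2 = 230.2→230, 37 + 43.6 = 80.6→81, 64 + 38.2 = 102.2→102) → #E65166
40%: (224 + 12.4 = 236.4→236, 37 + 87.2 = 124.2→124, 64 + 76.4 = 140.4→140) → #EC7C8C
60%: (224 + 18.6 = 242.6→243, 37 + 130.8 = 167.8→168, 64 + 114.6 = 178.6→179) → #F3A8B3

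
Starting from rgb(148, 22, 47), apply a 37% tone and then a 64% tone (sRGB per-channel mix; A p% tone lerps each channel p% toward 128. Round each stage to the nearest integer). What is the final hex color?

#85686E

A 37% tone moves each channel 37% toward 128:
  R: 148 − 7.4 = 140.6 → 141
  G: 22 + 39.22 = 61.22 → 61
  B: 47 + 0.37×(128−47) = 47 + 29.97 = 76.97 → 77
After the tone: rgb(141, 61, 77) = #8D3D4D.
Lerp each channel 64% toward 128:
  R: 141 − 8.32 = 132.68 → 133
  G: 61 + 0.64×(128−61) = 61 + 42.88 = 103.88 → 104
  B: 77 + 0.64×(128−77) = 77 + 32.64 = 109.64 → 110
rgb(133, 104, 110) = #85686E.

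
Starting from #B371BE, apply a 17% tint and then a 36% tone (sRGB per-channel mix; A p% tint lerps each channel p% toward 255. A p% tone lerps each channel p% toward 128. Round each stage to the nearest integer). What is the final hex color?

#B371BE is rgb(179, 113, 190).
Per channel, c → c + 0.17(255 − c):
  R: 179 + 0.17×(255−179) = 179 + 12.92 = 191.92 → 192
  G: 113 + 0.17×(255−113) = 113 + 24.14 = 137.14 → 137
  B: 190 + 0.17×(255−190) = 190 + 11.05 = 201.05 → 201
After the tint: rgb(192, 137, 201) = #C089C9.
A 36% tone moves each channel 36% toward 128:
  R: 192 − 23.04 = 168.96 → 169
  G: 137 − 3.24 = 133.76 → 134
  B: 201 + 0.36×(128−201) = 201 − 26.28 = 174.72 → 175
rgb(169, 134, 175) = #A986AF.

#A986AF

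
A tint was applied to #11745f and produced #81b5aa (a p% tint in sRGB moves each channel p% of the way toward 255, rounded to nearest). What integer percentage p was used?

#11745f is rgb(17, 116, 95); #81b5aa is rgb(129, 181, 170).
On the R channel (widest range): 129 ≈ 17 + (p/100)(255 − 17), so p ≈ 100×(129 − 17)/(255 − 17) = 11200/238 = 47.06.
p = 47 reproduces all three channels after rounding.

47%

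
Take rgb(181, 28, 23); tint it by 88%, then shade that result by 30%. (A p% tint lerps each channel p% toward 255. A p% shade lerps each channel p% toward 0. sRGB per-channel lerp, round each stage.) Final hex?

Lerp each channel 88% toward 255:
  R: 181 + 65.12 = 246.12 → 246
  G: 28 + 0.88×(255−28) = 28 + 199.76 = 227.76 → 228
  B: 23 + 0.88×(255−23) = 23 + 204.16 = 227.16 → 227
After the tint: rgb(246, 228, 227) = #F6E4E3.
Lerp each channel 30% toward 0:
  R: 246 − 73.8 = 172.2 → 172
  G: 228 + 0.3×(0−228) = 228 − 68.4 = 159.6 → 160
  B: 227 + 0.3×(0−227) = 227 − 68.1 = 158.9 → 159
rgb(172, 160, 159) = #ACA09F.

#ACA09F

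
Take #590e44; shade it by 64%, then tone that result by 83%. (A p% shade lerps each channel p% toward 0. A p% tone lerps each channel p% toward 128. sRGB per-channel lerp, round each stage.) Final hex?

#706b6e

#590e44 is rgb(89, 14, 68).
Per channel, c → c + 0.64(0 − c):
  R: 89 + 0.64×(0−89) = 89 − 56.96 = 32.04 → 32
  G: 14 − 8.96 = 5.04 → 5
  B: 68 + 0.64×(0−68) = 68 − 43.52 = 24.48 → 24
After the shade: rgb(32, 5, 24) = #200518.
Lerp each channel 83% toward 128:
  R: 32 + 0.83×(128−32) = 32 + 79.68 = 111.68 → 112
  G: 5 + 102.09 = 107.09 → 107
  B: 24 + 86.32 = 110.32 → 110
rgb(112, 107, 110) = #706b6e.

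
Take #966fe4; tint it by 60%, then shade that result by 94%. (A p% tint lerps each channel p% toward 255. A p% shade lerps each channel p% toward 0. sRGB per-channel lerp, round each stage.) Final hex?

#966fe4 is rgb(150, 111, 228).
A 60% tint moves each channel 60% toward 255:
  R: 150 + 0.6×(255−150) = 150 + 63 = 213 → 213
  G: 111 + 86.4 = 197.4 → 197
  B: 228 + 0.6×(255−228) = 228 + 16.2 = 244.2 → 244
After the tint: rgb(213, 197, 244) = #d5c5f4.
Lerp each channel 94% toward 0:
  R: 213 + 0.94×(0−213) = 213 − 200.22 = 12.78 → 13
  G: 197 + 0.94×(0−197) = 197 − 185.18 = 11.82 → 12
  B: 244 − 229.36 = 14.64 → 15
rgb(13, 12, 15) = #0d0c0f.

#0d0c0f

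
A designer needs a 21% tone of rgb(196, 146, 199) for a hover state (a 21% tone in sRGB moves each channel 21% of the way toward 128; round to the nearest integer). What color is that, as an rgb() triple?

rgb(182, 142, 184)

Lerp each channel 21% toward 128:
  R: 196 + 0.21×(128−196) = 196 − 14.28 = 181.72 → 182
  G: 146 + 0.21×(128−146) = 146 − 3.78 = 142.22 → 142
  B: 199 + 0.21×(128−199) = 199 − 14.91 = 184.09 → 184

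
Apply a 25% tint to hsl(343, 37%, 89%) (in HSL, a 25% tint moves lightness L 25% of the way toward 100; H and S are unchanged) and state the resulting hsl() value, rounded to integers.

hsl(343, 37%, 92%)

L moves 25% from 89 toward 100: 89 + 2.75 = 91.75 → 92.
H and S are unchanged.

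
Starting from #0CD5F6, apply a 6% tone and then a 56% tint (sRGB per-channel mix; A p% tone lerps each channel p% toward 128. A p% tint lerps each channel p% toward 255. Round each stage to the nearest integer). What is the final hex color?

#97EAF8

#0CD5F6 is rgb(12, 213, 246).
A 6% tone moves each channel 6% toward 128:
  R: 12 + 6.96 = 18.96 → 19
  G: 213 + 0.06×(128−213) = 213 − 5.1 = 207.9 → 208
  B: 246 − 7.08 = 238.92 → 239
After the tone: rgb(19, 208, 239) = #13D0EF.
A 56% tint moves each channel 56% toward 255:
  R: 19 + 0.56×(255−19) = 19 + 132.16 = 151.16 → 151
  G: 208 + 26.32 = 234.32 → 234
  B: 239 + 0.56×(255−239) = 239 + 8.96 = 247.96 → 248
rgb(151, 234, 248) = #97EAF8.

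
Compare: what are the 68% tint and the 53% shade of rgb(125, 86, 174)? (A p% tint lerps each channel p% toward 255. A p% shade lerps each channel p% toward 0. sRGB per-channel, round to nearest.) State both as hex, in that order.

#D5C9E5, #3B2852

68% tint:
  R: 125 + 88.4 = 213.4 → 213
  G: 86 + 114.92 = 200.92 → 201
  B: 174 + 0.68×(255−174) = 174 + 55.08 = 229.08 → 229
  → #D5C9E5
53% shade:
  R: 125 − 66.25 = 58.75 → 59
  G: 86 − 45.58 = 40.42 → 40
  B: 174 − 92.22 = 81.78 → 82
  → #3B2852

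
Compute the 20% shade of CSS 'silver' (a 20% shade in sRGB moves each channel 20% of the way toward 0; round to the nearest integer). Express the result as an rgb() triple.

rgb(154, 154, 154)

CSS silver is rgb(192, 192, 192).
Per channel, c → c + 0.2(0 − c):
  R: 192 + 0.2×(0−192) = 192 − 38.4 = 153.6 → 154
  G: 192 − 38.4 = 153.6 → 154
  B: 192 − 38.4 = 153.6 → 154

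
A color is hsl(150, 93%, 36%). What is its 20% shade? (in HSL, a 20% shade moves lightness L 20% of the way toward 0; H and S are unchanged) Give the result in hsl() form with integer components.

hsl(150, 93%, 29%)

L moves 20% from 36 toward 0: 36 − 7.2 = 28.8 → 29.
H and S are unchanged.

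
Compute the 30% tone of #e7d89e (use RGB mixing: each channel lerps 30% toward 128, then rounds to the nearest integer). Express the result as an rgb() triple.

#e7d89e is rgb(231, 216, 158).
Lerp each channel 30% toward 128:
  R: 231 + 0.3×(128−231) = 231 − 30.9 = 200.1 → 200
  G: 216 − 26.4 = 189.6 → 190
  B: 158 + 0.3×(128−158) = 158 − 9 = 149 → 149

rgb(200, 190, 149)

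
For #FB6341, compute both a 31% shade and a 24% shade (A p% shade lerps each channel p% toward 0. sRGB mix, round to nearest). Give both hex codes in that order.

#FB6341 is rgb(251, 99, 65).
31% shade:
  R: 251 + 0.31×(0−251) = 251 − 77.81 = 173.19 → 173
  G: 99 + 0.31×(0−99) = 99 − 30.69 = 68.31 → 68
  B: 65 + 0.31×(0−65) = 65 − 20.15 = 44.85 → 45
  → #AD442D
24% shade:
  R: 251 − 60.24 = 190.76 → 191
  G: 99 + 0.24×(0−99) = 99 − 23.76 = 75.24 → 75
  B: 65 + 0.24×(0−65) = 65 − 15.6 = 49.4 → 49
  → #BF4B31

#AD442D, #BF4B31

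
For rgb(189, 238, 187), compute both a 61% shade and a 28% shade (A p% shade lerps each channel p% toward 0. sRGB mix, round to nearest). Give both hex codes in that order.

#4a5d49, #88ab87

61% shade:
  R: 189 − 115.29 = 73.71 → 74
  G: 238 + 0.61×(0−238) = 238 − 145.18 = 92.82 → 93
  B: 187 − 114.07 = 72.93 → 73
  → #4a5d49
28% shade:
  R: 189 + 0.28×(0−189) = 189 − 52.92 = 136.08 → 136
  G: 238 + 0.28×(0−238) = 238 − 66.64 = 171.36 → 171
  B: 187 + 0.28×(0−187) = 187 − 52.36 = 134.64 → 135
  → #88ab87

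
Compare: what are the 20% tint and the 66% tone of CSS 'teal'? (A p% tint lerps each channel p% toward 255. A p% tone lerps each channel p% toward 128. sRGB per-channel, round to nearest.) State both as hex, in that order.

#339999, #548080

CSS teal is rgb(0, 128, 128).
20% tint:
  R: 0 + 0.2×(255−0) = 0 + 51 = 51 → 51
  G: 128 + 0.2×(255−128) = 128 + 25.4 = 153.4 → 153
  B: 128 + 0.2×(255−128) = 128 + 25.4 = 153.4 → 153
  → #339999
66% tone:
  R: 0 + 84.48 = 84.48 → 84
  G: 128 + 0 = 128 → 128
  B: 128 + 0.66×(128−128) = 128 + 0 = 128 → 128
  → #548080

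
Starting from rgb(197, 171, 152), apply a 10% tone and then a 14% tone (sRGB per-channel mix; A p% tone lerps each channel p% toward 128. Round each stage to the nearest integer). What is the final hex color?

Per channel, c → c + 0.1(128 − c):
  R: 197 − 6.9 = 190.1 → 190
  G: 171 − 4.3 = 166.7 → 167
  B: 152 + 0.1×(128−152) = 152 − 2.4 = 149.6 → 150
After the tone: rgb(190, 167, 150) = #BEA796.
Lerp each channel 14% toward 128:
  R: 190 − 8.68 = 181.32 → 181
  G: 167 − 5.46 = 161.54 → 162
  B: 150 + 0.14×(128−150) = 150 − 3.08 = 146.92 → 147
rgb(181, 162, 147) = #B5A293.

#B5A293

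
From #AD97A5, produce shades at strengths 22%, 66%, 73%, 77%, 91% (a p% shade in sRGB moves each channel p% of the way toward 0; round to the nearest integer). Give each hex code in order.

#877681, #3B3338, #2F292D, #282326, #100E0F

#AD97A5 is rgb(173, 151, 165).
22%: (173 − 38.06 = 134.94→135, 151 − 33.22 = 117.78→118, 165 − 36.3 = 128.7→129) → #877681
66%: (173 − 114.18 = 58.82→59, 151 − 99.66 = 51.34→51, 165 − 108.9 = 56.1→56) → #3B3338
73%: (173 − 126.29 = 46.71→47, 151 − 110.23 = 40.77→41, 165 − 120.45 = 44.55→45) → #2F292D
77%: (173 − 133.21 = 39.79→40, 151 − 116.27 = 34.73→35, 165 − 127.05 = 37.95→38) → #282326
91%: (173 − 157.43 = 15.57→16, 151 − 137.41 = 13.59→14, 165 − 150.15 = 14.85→15) → #100E0F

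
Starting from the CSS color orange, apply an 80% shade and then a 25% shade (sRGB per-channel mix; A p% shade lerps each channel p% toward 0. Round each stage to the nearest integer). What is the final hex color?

#261900

CSS orange is rgb(255, 165, 0).
Lerp each channel 80% toward 0:
  R: 255 + 0.8×(0−255) = 255 − 204 = 51 → 51
  G: 165 − 132 = 33 → 33
  B: 0 + 0.8×(0−0) = 0 + 0 = 0 → 0
After the shade: rgb(51, 33, 0) = #332100.
A 25% shade moves each channel 25% toward 0:
  R: 51 − 12.75 = 38.25 → 38
  G: 33 − 8.25 = 24.75 → 25
  B: 0 + 0 = 0 → 0
rgb(38, 25, 0) = #261900.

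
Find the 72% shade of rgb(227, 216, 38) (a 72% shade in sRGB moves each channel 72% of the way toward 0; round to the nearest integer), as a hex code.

#403c0b

Per channel, c → c + 0.72(0 − c):
  R: 227 + 0.72×(0−227) = 227 − 163.44 = 63.56 → 64
  G: 216 − 155.52 = 60.48 → 60
  B: 38 − 27.36 = 10.64 → 11
rgb(64, 60, 11) = #403c0b.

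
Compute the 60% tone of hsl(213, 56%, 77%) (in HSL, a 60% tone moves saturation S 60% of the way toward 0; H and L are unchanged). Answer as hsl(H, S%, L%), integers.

hsl(213, 22%, 77%)

S moves 60% from 56 toward 0: 56 − 33.6 = 22.4 → 22.
H and L are unchanged.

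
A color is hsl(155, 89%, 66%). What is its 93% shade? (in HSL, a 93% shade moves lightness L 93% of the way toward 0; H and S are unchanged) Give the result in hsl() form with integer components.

L moves 93% from 66 toward 0: 66 − 61.38 = 4.62 → 5.
H and S are unchanged.

hsl(155, 89%, 5%)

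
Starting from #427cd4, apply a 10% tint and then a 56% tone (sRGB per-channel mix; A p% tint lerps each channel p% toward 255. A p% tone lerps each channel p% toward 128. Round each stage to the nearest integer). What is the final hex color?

#427cd4 is rgb(66, 124, 212).
Per channel, c → c + 0.1(255 − c):
  R: 66 + 0.1×(255−66) = 66 + 18.9 = 84.9 → 85
  G: 124 + 13.1 = 137.1 → 137
  B: 212 + 4.3 = 216.3 → 216
After the tint: rgb(85, 137, 216) = #5589d8.
A 56% tone moves each channel 56% toward 128:
  R: 85 + 0.56×(128−85) = 85 + 24.08 = 109.08 → 109
  G: 137 − 5.04 = 131.96 → 132
  B: 216 − 49.28 = 166.72 → 167
rgb(109, 132, 167) = #6d84a7.

#6d84a7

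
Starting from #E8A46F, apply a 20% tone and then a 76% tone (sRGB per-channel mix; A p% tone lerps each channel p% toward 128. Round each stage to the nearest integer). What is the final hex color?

#94877D

#E8A46F is rgb(232, 164, 111).
Lerp each channel 20% toward 128:
  R: 232 − 20.8 = 211.2 → 211
  G: 164 + 0.2×(128−164) = 164 − 7.2 = 156.8 → 157
  B: 111 + 0.2×(128−111) = 111 + 3.4 = 114.4 → 114
After the tone: rgb(211, 157, 114) = #D39D72.
A 76% tone moves each channel 76% toward 128:
  R: 211 + 0.76×(128−211) = 211 − 63.08 = 147.92 → 148
  G: 157 + 0.76×(128−157) = 157 − 22.04 = 134.96 → 135
  B: 114 + 0.76×(128−114) = 114 + 10.64 = 124.64 → 125
rgb(148, 135, 125) = #94877D.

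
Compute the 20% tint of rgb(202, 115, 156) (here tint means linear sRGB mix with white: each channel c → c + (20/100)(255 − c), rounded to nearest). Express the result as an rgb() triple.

rgb(213, 143, 176)

A 20% tint moves each channel 20% toward 255:
  R: 202 + 10.6 = 212.6 → 213
  G: 115 + 0.2×(255−115) = 115 + 28 = 143 → 143
  B: 156 + 0.2×(255−156) = 156 + 19.8 = 175.8 → 176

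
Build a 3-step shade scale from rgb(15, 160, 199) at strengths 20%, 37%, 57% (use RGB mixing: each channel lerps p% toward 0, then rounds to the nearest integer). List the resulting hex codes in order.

20%: (15 − 3 = 12→12, 160 − 32 = 128→128, 199 − 39.8 = 159.2→159) → #0C809F
37%: (15 − 5.55 = 9.45→9, 160 − 59.2 = 100.8→101, 199 − 73.63 = 125.37→125) → #09657D
57%: (15 − 8.55 = 6.45→6, 160 − 91.2 = 68.8→69, 199 − 113.43 = 85.57→86) → #064556

#0C809F, #09657D, #064556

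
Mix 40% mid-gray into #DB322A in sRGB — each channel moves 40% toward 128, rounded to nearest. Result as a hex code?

#B7514C

#DB322A is rgb(219, 50, 42).
A 40% tone moves each channel 40% toward 128:
  R: 219 + 0.4×(128−219) = 219 − 36.4 = 182.6 → 183
  G: 50 + 31.2 = 81.2 → 81
  B: 42 + 0.4×(128−42) = 42 + 34.4 = 76.4 → 76
rgb(183, 81, 76) = #B7514C.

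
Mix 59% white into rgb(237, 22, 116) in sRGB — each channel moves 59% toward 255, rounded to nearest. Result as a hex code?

A 59% tint moves each channel 59% toward 255:
  R: 237 + 10.62 = 247.62 → 248
  G: 22 + 137.47 = 159.47 → 159
  B: 116 + 0.59×(255−116) = 116 + 82.01 = 198.01 → 198
rgb(248, 159, 198) = #F89FC6.

#F89FC6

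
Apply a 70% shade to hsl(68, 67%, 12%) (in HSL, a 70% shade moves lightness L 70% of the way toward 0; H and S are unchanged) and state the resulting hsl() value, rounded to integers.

hsl(68, 67%, 4%)

L moves 70% from 12 toward 0: 12 − 8.4 = 3.6 → 4.
H and S are unchanged.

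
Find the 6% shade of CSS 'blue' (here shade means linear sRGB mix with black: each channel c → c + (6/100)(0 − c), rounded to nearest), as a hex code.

CSS blue is rgb(0, 0, 255).
A 6% shade moves each channel 6% toward 0:
  R: 0 + 0 = 0 → 0
  G: 0 + 0 = 0 → 0
  B: 255 − 15.3 = 239.7 → 240
rgb(0, 0, 240) = #0000f0.

#0000f0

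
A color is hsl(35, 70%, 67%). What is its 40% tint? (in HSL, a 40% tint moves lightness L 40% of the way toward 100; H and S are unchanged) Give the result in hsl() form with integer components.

hsl(35, 70%, 80%)

L moves 40% from 67 toward 100: 67 + 13.2 = 80.2 → 80.
H and S are unchanged.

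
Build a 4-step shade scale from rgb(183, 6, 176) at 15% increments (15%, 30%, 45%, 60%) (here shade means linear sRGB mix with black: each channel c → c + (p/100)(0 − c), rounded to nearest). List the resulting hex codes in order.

#9C0596, #80047B, #650361, #490246

15%: (183 − 27.45 = 155.55→156, 6 − 0.9 = 5.1→5, 176 − 26.4 = 149.6→150) → #9C0596
30%: (183 − 54.9 = 128.1→128, 6 − 1.8 = 4.2→4, 176 − 52.8 = 123.2→123) → #80047B
45%: (183 − 82.35 = 100.65→101, 6 − 2.7 = 3.3→3, 176 − 79.2 = 96.8→97) → #650361
60%: (183 − 109.8 = 73.2→73, 6 − 3.6 = 2.4→2, 176 − 105.6 = 70.4→70) → #490246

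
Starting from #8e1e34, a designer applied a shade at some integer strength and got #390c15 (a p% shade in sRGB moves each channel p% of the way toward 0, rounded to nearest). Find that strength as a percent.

#8e1e34 is rgb(142, 30, 52); #390c15 is rgb(57, 12, 21).
On the R channel (widest range): 57 ≈ 142 + (p/100)(0 − 142), so p ≈ 100×(57 − 142)/(0 − 142) = -8500/-142 = 59.86.
p = 60 reproduces all three channels after rounding.

60%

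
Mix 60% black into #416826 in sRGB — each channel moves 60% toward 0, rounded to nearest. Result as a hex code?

#416826 is rgb(65, 104, 38).
Per channel, c → c + 0.6(0 − c):
  R: 65 + 0.6×(0−65) = 65 − 39 = 26 → 26
  G: 104 − 62.4 = 41.6 → 42
  B: 38 + 0.6×(0−38) = 38 − 22.8 = 15.2 → 15
rgb(26, 42, 15) = #1a2a0f.

#1a2a0f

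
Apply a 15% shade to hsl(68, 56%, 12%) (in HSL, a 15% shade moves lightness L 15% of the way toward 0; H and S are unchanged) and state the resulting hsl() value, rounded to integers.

L moves 15% from 12 toward 0: 12 − 1.8 = 10.2 → 10.
H and S are unchanged.

hsl(68, 56%, 10%)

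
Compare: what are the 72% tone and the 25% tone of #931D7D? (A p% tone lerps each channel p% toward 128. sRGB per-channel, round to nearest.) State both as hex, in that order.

#931D7D is rgb(147, 29, 125).
72% tone:
  R: 147 + 0.72×(128−147) = 147 − 13.68 = 133.32 → 133
  G: 29 + 0.72×(128−29) = 29 + 71.28 = 100.28 → 100
  B: 125 + 0.72×(128−125) = 125 + 2.16 = 127.16 → 127
  → #85647F
25% tone:
  R: 147 − 4.75 = 142.25 → 142
  G: 29 + 0.25×(128−29) = 29 + 24.75 = 53.75 → 54
  B: 125 + 0.25×(128−125) = 125 + 0.75 = 125.75 → 126
  → #8E367E

#85647F, #8E367E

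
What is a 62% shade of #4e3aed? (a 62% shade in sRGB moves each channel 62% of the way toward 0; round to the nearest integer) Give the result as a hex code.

#1e165a

#4e3aed is rgb(78, 58, 237).
Per channel, c → c + 0.62(0 − c):
  R: 78 + 0.62×(0−78) = 78 − 48.36 = 29.64 → 30
  G: 58 − 35.96 = 22.04 → 22
  B: 237 − 146.94 = 90.06 → 90
rgb(30, 22, 90) = #1e165a.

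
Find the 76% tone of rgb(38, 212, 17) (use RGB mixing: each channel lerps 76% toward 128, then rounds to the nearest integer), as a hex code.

Per channel, c → c + 0.76(128 − c):
  R: 38 + 68.4 = 106.4 → 106
  G: 212 − 63.84 = 148.16 → 148
  B: 17 + 0.76×(128−17) = 17 + 84.36 = 101.36 → 101
rgb(106, 148, 101) = #6A9465.

#6A9465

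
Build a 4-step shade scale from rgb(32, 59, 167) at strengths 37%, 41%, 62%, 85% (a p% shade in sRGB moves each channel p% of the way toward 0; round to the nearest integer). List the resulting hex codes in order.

37%: (32 − 11.84 = 20.16→20, 59 − 21.83 = 37.17→37, 167 − 61.79 = 105.21→105) → #142569
41%: (32 − 13.12 = 18.88→19, 59 − 24.19 = 34.81→35, 167 − 68.47 = 98.53→99) → #132363
62%: (32 − 19.84 = 12.16→12, 59 − 36.58 = 22.42→22, 167 − 103.54 = 63.46→63) → #0c163f
85%: (32 − 27.2 = 4.8→5, 59 − 50.15 = 8.85→9, 167 − 141.95 = 25.05→25) → #050919

#142569, #132363, #0c163f, #050919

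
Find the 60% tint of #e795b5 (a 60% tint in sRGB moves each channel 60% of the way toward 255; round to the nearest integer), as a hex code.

#e795b5 is rgb(231, 149, 181).
Lerp each channel 60% toward 255:
  R: 231 + 0.6×(255−231) = 231 + 14.4 = 245.4 → 245
  G: 149 + 63.6 = 212.6 → 213
  B: 181 + 44.4 = 225.4 → 225
rgb(245, 213, 225) = #f5d5e1.

#f5d5e1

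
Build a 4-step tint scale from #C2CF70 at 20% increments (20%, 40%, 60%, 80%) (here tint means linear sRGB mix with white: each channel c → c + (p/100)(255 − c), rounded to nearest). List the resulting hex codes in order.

#CED98D, #DAE2A9, #E7ECC6, #F3F5E2

#C2CF70 is rgb(194, 207, 112).
20%: (194 + 12.2 = 206.2→206, 207 + 9.6 = 216.6→217, 112 + 28.6 = 140.6→141) → #CED98D
40%: (194 + 24.4 = 218.4→218, 207 + 19.2 = 226.2→226, 112 + 57.2 = 169.2→169) → #DAE2A9
60%: (194 + 36.6 = 230.6→231, 207 + 28.8 = 235.8→236, 112 + 85.8 = 197.8→198) → #E7ECC6
80%: (194 + 48.8 = 242.8→243, 207 + 38.4 = 245.4→245, 112 + 114.4 = 226.4→226) → #F3F5E2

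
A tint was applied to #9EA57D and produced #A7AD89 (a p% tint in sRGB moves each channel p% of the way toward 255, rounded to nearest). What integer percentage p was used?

#9EA57D is rgb(158, 165, 125); #A7AD89 is rgb(167, 173, 137).
On the B channel (widest range): 137 ≈ 125 + (p/100)(255 − 125), so p ≈ 100×(137 − 125)/(255 − 125) = 1200/130 = 9.23.
p = 9 reproduces all three channels after rounding.

9%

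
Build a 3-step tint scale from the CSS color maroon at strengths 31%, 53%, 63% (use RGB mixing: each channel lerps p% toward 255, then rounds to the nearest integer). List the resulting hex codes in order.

CSS maroon is rgb(128, 0, 0).
31%: (128 + 39.37 = 167.37→167, 0 + 79.05 = 79.05→79, 0 + 79.05 = 79.05→79) → #A74F4F
53%: (128 + 67.31 = 195.31→195, 0 + 135.15 = 135.15→135, 0 + 135.15 = 135.15→135) → #C38787
63%: (128 + 80.01 = 208.01→208, 0 + 160.65 = 160.65→161, 0 + 160.65 = 160.65→161) → #D0A1A1

#A74F4F, #C38787, #D0A1A1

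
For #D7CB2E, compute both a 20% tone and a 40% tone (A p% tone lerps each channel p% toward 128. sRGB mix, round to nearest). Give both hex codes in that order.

#D7CB2E is rgb(215, 203, 46).
20% tone:
  R: 215 + 0.2×(128−215) = 215 − 17.4 = 197.6 → 198
  G: 203 + 0.2×(128−203) = 203 − 15 = 188 → 188
  B: 46 + 0.2×(128−46) = 46 + 16.4 = 62.4 → 62
  → #C6BC3E
40% tone:
  R: 215 + 0.4×(128−215) = 215 − 34.8 = 180.2 → 180
  G: 203 + 0.4×(128−203) = 203 − 30 = 173 → 173
  B: 46 + 0.4×(128−46) = 46 + 32.8 = 78.8 → 79
  → #B4AD4F

#C6BC3E, #B4AD4F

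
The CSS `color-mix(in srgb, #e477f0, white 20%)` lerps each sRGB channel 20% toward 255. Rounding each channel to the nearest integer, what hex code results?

#e477f0 is rgb(228, 119, 240).
Per channel, c → c + 0.2(255 − c):
  R: 228 + 0.2×(255−228) = 228 + 5.4 = 233.4 → 233
  G: 119 + 27.2 = 146.2 → 146
  B: 240 + 0.2×(255−240) = 240 + 3 = 243 → 243
rgb(233, 146, 243) = #e992f3.

#e992f3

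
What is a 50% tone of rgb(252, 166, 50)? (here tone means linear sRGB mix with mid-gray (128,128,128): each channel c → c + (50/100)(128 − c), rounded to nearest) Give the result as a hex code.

Per channel, c → c + 0.5(128 − c):
  R: 252 + 0.5×(128−252) = 252 − 62 = 190 → 190
  G: 166 + 0.5×(128−166) = 166 − 19 = 147 → 147
  B: 50 + 39 = 89 → 89
rgb(190, 147, 89) = #BE9359.

#BE9359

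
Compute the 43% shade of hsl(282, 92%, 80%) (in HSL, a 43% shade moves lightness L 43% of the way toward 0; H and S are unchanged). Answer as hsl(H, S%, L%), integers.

hsl(282, 92%, 46%)

L moves 43% from 80 toward 0: 80 − 34.4 = 45.6 → 46.
H and S are unchanged.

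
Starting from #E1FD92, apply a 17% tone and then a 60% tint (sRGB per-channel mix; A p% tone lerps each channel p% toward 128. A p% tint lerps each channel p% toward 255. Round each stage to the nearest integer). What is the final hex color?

#E1FD92 is rgb(225, 253, 146).
Lerp each channel 17% toward 128:
  R: 225 + 0.17×(128−225) = 225 − 16.49 = 208.51 → 209
  G: 253 + 0.17×(128−253) = 253 − 21.25 = 231.75 → 232
  B: 146 + 0.17×(128−146) = 146 − 3.06 = 142.94 → 143
After the tone: rgb(209, 232, 143) = #D1E88F.
Lerp each channel 60% toward 255:
  R: 209 + 0.6×(255−209) = 209 + 27.6 = 236.6 → 237
  G: 232 + 0.6×(255−232) = 232 + 13.8 = 245.8 → 246
  B: 143 + 67.2 = 210.2 → 210
rgb(237, 246, 210) = #EDF6D2.

#EDF6D2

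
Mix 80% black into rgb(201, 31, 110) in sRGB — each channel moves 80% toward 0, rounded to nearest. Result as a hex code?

#280616

Per channel, c → c + 0.8(0 − c):
  R: 201 − 160.8 = 40.2 → 40
  G: 31 − 24.8 = 6.2 → 6
  B: 110 + 0.8×(0−110) = 110 − 88 = 22 → 22
rgb(40, 6, 22) = #280616.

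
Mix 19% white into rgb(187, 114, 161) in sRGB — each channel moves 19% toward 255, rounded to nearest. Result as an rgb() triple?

Per channel, c → c + 0.19(255 − c):
  R: 187 + 0.19×(255−187) = 187 + 12.92 = 199.92 → 200
  G: 114 + 26.79 = 140.79 → 141
  B: 161 + 0.19×(255−161) = 161 + 17.86 = 178.86 → 179

rgb(200, 141, 179)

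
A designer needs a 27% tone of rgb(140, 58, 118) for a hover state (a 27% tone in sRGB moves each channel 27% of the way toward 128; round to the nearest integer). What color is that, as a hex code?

Lerp each channel 27% toward 128:
  R: 140 + 0.27×(128−140) = 140 − 3.24 = 136.76 → 137
  G: 58 + 0.27×(128−58) = 58 + 18.9 = 76.9 → 77
  B: 118 + 2.7 = 120.7 → 121
rgb(137, 77, 121) = #894D79.

#894D79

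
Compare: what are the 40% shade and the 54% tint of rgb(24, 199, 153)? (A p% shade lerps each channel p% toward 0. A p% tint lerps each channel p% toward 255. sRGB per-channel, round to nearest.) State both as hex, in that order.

#0e775c, #95e5d0

40% shade:
  R: 24 − 9.6 = 14.4 → 14
  G: 199 − 79.6 = 119.4 → 119
  B: 153 − 61.2 = 91.8 → 92
  → #0e775c
54% tint:
  R: 24 + 124.74 = 148.74 → 149
  G: 199 + 0.54×(255−199) = 199 + 30.24 = 229.24 → 229
  B: 153 + 0.54×(255−153) = 153 + 55.08 = 208.08 → 208
  → #95e5d0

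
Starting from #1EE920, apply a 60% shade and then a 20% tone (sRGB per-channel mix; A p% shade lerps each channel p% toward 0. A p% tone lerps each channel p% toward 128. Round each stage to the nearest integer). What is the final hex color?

#236424

#1EE920 is rgb(30, 233, 32).
A 60% shade moves each channel 60% toward 0:
  R: 30 + 0.6×(0−30) = 30 − 18 = 12 → 12
  G: 233 + 0.6×(0−233) = 233 − 139.8 = 93.2 → 93
  B: 32 + 0.6×(0−32) = 32 − 19.2 = 12.8 → 13
After the shade: rgb(12, 93, 13) = #0C5D0D.
Per channel, c → c + 0.2(128 − c):
  R: 12 + 23.2 = 35.2 → 35
  G: 93 + 7 = 100 → 100
  B: 13 + 23 = 36 → 36
rgb(35, 100, 36) = #236424.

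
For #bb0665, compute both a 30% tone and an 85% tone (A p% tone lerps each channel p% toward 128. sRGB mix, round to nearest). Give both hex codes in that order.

#a92b6d, #896e7c

#bb0665 is rgb(187, 6, 101).
30% tone:
  R: 187 + 0.3×(128−187) = 187 − 17.7 = 169.3 → 169
  G: 6 + 0.3×(128−6) = 6 + 36.6 = 42.6 → 43
  B: 101 + 0.3×(128−101) = 101 + 8.1 = 109.1 → 109
  → #a92b6d
85% tone:
  R: 187 + 0.85×(128−187) = 187 − 50.15 = 136.85 → 137
  G: 6 + 0.85×(128−6) = 6 + 103.7 = 109.7 → 110
  B: 101 + 0.85×(128−101) = 101 + 22.95 = 123.95 → 124
  → #896e7c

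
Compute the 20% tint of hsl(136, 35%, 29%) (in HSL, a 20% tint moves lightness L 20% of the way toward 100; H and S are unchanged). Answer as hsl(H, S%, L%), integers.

L moves 20% from 29 toward 100: 29 + 14.2 = 43.2 → 43.
H and S are unchanged.

hsl(136, 35%, 43%)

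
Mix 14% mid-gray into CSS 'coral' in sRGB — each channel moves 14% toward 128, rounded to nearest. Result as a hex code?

#ed7f57

CSS coral is rgb(255, 127, 80).
A 14% tone moves each channel 14% toward 128:
  R: 255 + 0.14×(128−255) = 255 − 17.78 = 237.22 → 237
  G: 127 + 0.14×(128−127) = 127 + 0.14 = 127.14 → 127
  B: 80 + 0.14×(128−80) = 80 + 6.72 = 86.72 → 87
rgb(237, 127, 87) = #ed7f57.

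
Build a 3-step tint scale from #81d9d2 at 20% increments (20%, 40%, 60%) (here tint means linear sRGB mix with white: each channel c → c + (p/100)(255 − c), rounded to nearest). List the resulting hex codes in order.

#9ae1db, #b3e8e4, #cdf0ed

#81d9d2 is rgb(129, 217, 210).
20%: (129 + 25.2 = 154.2→154, 217 + 7.6 = 224.6→225, 210 + 9 = 219→219) → #9ae1db
40%: (129 + 50.4 = 179.4→179, 217 + 15.2 = 232.2→232, 210 + 18 = 228→228) → #b3e8e4
60%: (129 + 75.6 = 204.6→205, 217 + 22.8 = 239.8→240, 210 + 27 = 237→237) → #cdf0ed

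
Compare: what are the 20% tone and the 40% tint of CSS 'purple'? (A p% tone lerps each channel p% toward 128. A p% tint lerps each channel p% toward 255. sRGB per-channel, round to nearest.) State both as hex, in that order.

CSS purple is rgb(128, 0, 128).
20% tone:
  R: 128 + 0.2×(128−128) = 128 + 0 = 128 → 128
  G: 0 + 0.2×(128−0) = 0 + 25.6 = 25.6 → 26
  B: 128 + 0.2×(128−128) = 128 + 0 = 128 → 128
  → #801A80
40% tint:
  R: 128 + 50.8 = 178.8 → 179
  G: 0 + 0.4×(255−0) = 0 + 102 = 102 → 102
  B: 128 + 0.4×(255−128) = 128 + 50.8 = 178.8 → 179
  → #B366B3

#801A80, #B366B3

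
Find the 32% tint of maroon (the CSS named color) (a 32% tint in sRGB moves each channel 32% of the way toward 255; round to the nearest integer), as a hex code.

#A95252

CSS maroon is rgb(128, 0, 0).
Lerp each channel 32% toward 255:
  R: 128 + 0.32×(255−128) = 128 + 40.64 = 168.64 → 169
  G: 0 + 0.32×(255−0) = 0 + 81.6 = 81.6 → 82
  B: 0 + 81.6 = 81.6 → 82
rgb(169, 82, 82) = #A95252.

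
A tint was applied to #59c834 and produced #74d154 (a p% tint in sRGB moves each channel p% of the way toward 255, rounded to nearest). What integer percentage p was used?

#59c834 is rgb(89, 200, 52); #74d154 is rgb(116, 209, 84).
On the B channel (widest range): 84 ≈ 52 + (p/100)(255 − 52), so p ≈ 100×(84 − 52)/(255 − 52) = 3200/203 = 15.76.
p = 16 reproduces all three channels after rounding.

16%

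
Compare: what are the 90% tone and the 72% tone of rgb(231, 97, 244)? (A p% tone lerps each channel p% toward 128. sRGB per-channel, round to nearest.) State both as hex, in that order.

90% tone:
  R: 231 + 0.9×(128−231) = 231 − 92.7 = 138.3 → 138
  G: 97 + 0.9×(128−97) = 97 + 27.9 = 124.9 → 125
  B: 244 − 104.4 = 139.6 → 140
  → #8a7d8c
72% tone:
  R: 231 + 0.72×(128−231) = 231 − 74.16 = 156.84 → 157
  G: 97 + 0.72×(128−97) = 97 + 22.32 = 119.32 → 119
  B: 244 + 0.72×(128−244) = 244 − 83.52 = 160.48 → 160
  → #9d77a0

#8a7d8c, #9d77a0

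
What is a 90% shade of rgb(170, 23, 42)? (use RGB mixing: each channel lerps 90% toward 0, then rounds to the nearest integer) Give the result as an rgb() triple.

Lerp each channel 90% toward 0:
  R: 170 − 153 = 17 → 17
  G: 23 + 0.9×(0−23) = 23 − 20.7 = 2.3 → 2
  B: 42 + 0.9×(0−42) = 42 − 37.8 = 4.2 → 4

rgb(17, 2, 4)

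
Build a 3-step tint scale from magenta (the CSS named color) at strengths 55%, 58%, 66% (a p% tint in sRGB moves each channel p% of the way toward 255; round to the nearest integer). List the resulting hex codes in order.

CSS magenta is rgb(255, 0, 255).
55%: (255→255, 0 + 140.25 = 140.25→140, 255→255) → #ff8cff
58%: (255→255, 0 + 147.9 = 147.9→148, 255→255) → #ff94ff
66%: (255→255, 0 + 168.3 = 168.3→168, 255→255) → #ffa8ff

#ff8cff, #ff94ff, #ffa8ff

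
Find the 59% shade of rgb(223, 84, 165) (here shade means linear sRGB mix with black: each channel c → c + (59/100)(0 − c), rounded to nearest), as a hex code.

Lerp each channel 59% toward 0:
  R: 223 − 131.57 = 91.43 → 91
  G: 84 + 0.59×(0−84) = 84 − 49.56 = 34.44 → 34
  B: 165 + 0.59×(0−165) = 165 − 97.35 = 67.65 → 68
rgb(91, 34, 68) = #5B2244.

#5B2244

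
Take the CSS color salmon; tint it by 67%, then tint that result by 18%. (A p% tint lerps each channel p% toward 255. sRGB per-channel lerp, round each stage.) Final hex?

CSS salmon is rgb(250, 128, 114).
A 67% tint moves each channel 67% toward 255:
  R: 250 + 0.67×(255−250) = 250 + 3.35 = 253.35 → 253
  G: 128 + 85.09 = 213.09 → 213
  B: 114 + 0.67×(255−114) = 114 + 94.47 = 208.47 → 208
After the tint: rgb(253, 213, 208) = #fdd5d0.
Per channel, c → c + 0.18(255 − c):
  R: 253 + 0.18×(255−253) = 253 + 0.36 = 253.36 → 253
  G: 213 + 7.56 = 220.56 → 221
  B: 208 + 8.46 = 216.46 → 216
rgb(253, 221, 216) = #fdddd8.

#fdddd8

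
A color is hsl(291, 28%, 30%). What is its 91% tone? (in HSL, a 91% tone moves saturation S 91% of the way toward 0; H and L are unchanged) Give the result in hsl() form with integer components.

S moves 91% from 28 toward 0: 28 − 25.48 = 2.52 → 3.
H and L are unchanged.

hsl(291, 3%, 30%)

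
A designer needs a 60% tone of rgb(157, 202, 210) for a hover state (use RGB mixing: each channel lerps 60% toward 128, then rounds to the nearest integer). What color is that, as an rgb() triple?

rgb(140, 158, 161)

Per channel, c → c + 0.6(128 − c):
  R: 157 + 0.6×(128−157) = 157 − 17.4 = 139.6 → 140
  G: 202 + 0.6×(128−202) = 202 − 44.4 = 157.6 → 158
  B: 210 − 49.2 = 160.8 → 161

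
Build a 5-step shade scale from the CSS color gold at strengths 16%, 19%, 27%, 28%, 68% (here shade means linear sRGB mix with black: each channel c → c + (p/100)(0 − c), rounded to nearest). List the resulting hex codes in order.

CSS gold is rgb(255, 215, 0).
16%: (255 − 40.8 = 214.2→214, 215 − 34.4 = 180.6→181, 0→0) → #D6B500
19%: (255 − 48.45 = 206.55→207, 215 − 40.85 = 174.15→174, 0→0) → #CFAE00
27%: (255 − 68.85 = 186.15→186, 215 − 58.05 = 156.95→157, 0→0) → #BA9D00
28%: (255 − 71.4 = 183.6→184, 215 − 60.2 = 154.8→155, 0→0) → #B89B00
68%: (255 − 173.4 = 81.6→82, 215 − 146.2 = 68.8→69, 0→0) → #524500

#D6B500, #CFAE00, #BA9D00, #B89B00, #524500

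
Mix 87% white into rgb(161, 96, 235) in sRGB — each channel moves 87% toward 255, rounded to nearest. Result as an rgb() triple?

rgb(243, 234, 252)

Per channel, c → c + 0.87(255 − c):
  R: 161 + 81.78 = 242.78 → 243
  G: 96 + 138.33 = 234.33 → 234
  B: 235 + 17.4 = 252.4 → 252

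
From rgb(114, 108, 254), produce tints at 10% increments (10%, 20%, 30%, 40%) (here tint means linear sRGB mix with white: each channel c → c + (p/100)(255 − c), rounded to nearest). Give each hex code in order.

#807bfe, #8e89fe, #9c98fe, #aaa7fe

10%: (114 + 14.1 = 128.1→128, 108 + 14.7 = 122.7→123, 254→254) → #807bfe
20%: (114 + 28.2 = 142.2→142, 108 + 29.4 = 137.4→137, 254→254) → #8e89fe
30%: (114 + 42.3 = 156.3→156, 108 + 44.1 = 152.1→152, 254→254) → #9c98fe
40%: (114 + 56.4 = 170.4→170, 108 + 58.8 = 166.8→167, 254→254) → #aaa7fe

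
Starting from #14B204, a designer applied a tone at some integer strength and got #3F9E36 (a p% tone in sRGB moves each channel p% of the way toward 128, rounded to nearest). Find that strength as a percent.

40%

#14B204 is rgb(20, 178, 4); #3F9E36 is rgb(63, 158, 54).
On the B channel (widest range): 54 ≈ 4 + (p/100)(128 − 4), so p ≈ 100×(54 − 4)/(128 − 4) = 5000/124 = 40.32.
p = 40 reproduces all three channels after rounding.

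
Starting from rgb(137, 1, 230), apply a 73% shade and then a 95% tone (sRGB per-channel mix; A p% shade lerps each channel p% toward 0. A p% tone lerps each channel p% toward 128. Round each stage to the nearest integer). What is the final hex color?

#7b7a7d

Per channel, c → c + 0.73(0 − c):
  R: 137 + 0.73×(0−137) = 137 − 100.01 = 36.99 → 37
  G: 1 − 0.73 = 0.27 → 0
  B: 230 + 0.73×(0−230) = 230 − 167.9 = 62.1 → 62
After the shade: rgb(37, 0, 62) = #25003e.
A 95% tone moves each channel 95% toward 128:
  R: 37 + 86.45 = 123.45 → 123
  G: 0 + 0.95×(128−0) = 0 + 121.6 = 121.6 → 122
  B: 62 + 62.7 = 124.7 → 125
rgb(123, 122, 125) = #7b7a7d.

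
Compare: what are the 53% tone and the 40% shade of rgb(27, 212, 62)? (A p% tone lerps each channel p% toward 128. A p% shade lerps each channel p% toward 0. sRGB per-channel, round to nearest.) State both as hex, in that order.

#51a761, #107f25

53% tone:
  R: 27 + 53.53 = 80.53 → 81
  G: 212 − 44.52 = 167.48 → 167
  B: 62 + 34.98 = 96.98 → 97
  → #51a761
40% shade:
  R: 27 − 10.8 = 16.2 → 16
  G: 212 − 84.8 = 127.2 → 127
  B: 62 + 0.4×(0−62) = 62 − 24.8 = 37.2 → 37
  → #107f25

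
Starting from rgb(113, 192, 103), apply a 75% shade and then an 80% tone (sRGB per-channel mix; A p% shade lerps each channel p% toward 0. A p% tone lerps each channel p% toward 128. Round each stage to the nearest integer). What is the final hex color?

#6C706C

Per channel, c → c + 0.75(0 − c):
  R: 113 + 0.75×(0−113) = 113 − 84.75 = 28.25 → 28
  G: 192 − 144 = 48 → 48
  B: 103 + 0.75×(0−103) = 103 − 77.25 = 25.75 → 26
After the shade: rgb(28, 48, 26) = #1C301A.
Per channel, c → c + 0.8(128 − c):
  R: 28 + 0.8×(128−28) = 28 + 80 = 108 → 108
  G: 48 + 64 = 112 → 112
  B: 26 + 0.8×(128−26) = 26 + 81.6 = 107.6 → 108
rgb(108, 112, 108) = #6C706C.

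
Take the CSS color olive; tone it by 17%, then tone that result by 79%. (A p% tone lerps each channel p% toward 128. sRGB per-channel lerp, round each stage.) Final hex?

CSS olive is rgb(128, 128, 0).
A 17% tone moves each channel 17% toward 128:
  R: 128 + 0.17×(128−128) = 128 + 0 = 128 → 128
  G: 128 + 0.17×(128−128) = 128 + 0 = 128 → 128
  B: 0 + 0.17×(128−0) = 0 + 21.76 = 21.76 → 22
After the tone: rgb(128, 128, 22) = #808016.
Per channel, c → c + 0.79(128 − c):
  R: 128 + 0.79×(128−128) = 128 + 0 = 128 → 128
  G: 128 + 0 = 128 → 128
  B: 22 + 0.79×(128−22) = 22 + 83.74 = 105.74 → 106
rgb(128, 128, 106) = #80806a.

#80806a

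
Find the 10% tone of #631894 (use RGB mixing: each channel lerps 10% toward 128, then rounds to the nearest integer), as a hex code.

#631894 is rgb(99, 24, 148).
Lerp each channel 10% toward 128:
  R: 99 + 2.9 = 101.9 → 102
  G: 24 + 0.1×(128−24) = 24 + 10.4 = 34.4 → 34
  B: 148 + 0.1×(128−148) = 148 − 2 = 146 → 146
rgb(102, 34, 146) = #662292.

#662292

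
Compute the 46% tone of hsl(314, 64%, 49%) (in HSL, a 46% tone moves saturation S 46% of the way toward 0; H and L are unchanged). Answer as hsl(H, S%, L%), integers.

S moves 46% from 64 toward 0: 64 − 29.44 = 34.56 → 35.
H and L are unchanged.

hsl(314, 35%, 49%)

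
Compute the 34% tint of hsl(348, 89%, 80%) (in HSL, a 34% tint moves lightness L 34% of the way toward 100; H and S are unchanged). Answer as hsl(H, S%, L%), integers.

hsl(348, 89%, 87%)

L moves 34% from 80 toward 100: 80 + 6.8 = 86.8 → 87.
H and S are unchanged.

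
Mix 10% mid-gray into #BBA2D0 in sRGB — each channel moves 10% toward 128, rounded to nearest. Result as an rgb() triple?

rgb(181, 159, 200)

#BBA2D0 is rgb(187, 162, 208).
A 10% tone moves each channel 10% toward 128:
  R: 187 + 0.1×(128−187) = 187 − 5.9 = 181.1 → 181
  G: 162 + 0.1×(128−162) = 162 − 3.4 = 158.6 → 159
  B: 208 + 0.1×(128−208) = 208 − 8 = 200 → 200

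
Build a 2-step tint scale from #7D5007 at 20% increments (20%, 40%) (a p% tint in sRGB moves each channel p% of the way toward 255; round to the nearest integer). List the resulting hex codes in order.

#7D5007 is rgb(125, 80, 7).
20%: (125 + 26 = 151→151, 80 + 35 = 115→115, 7 + 49.6 = 56.6→57) → #977339
40%: (125 + 52 = 177→177, 80 + 70 = 150→150, 7 + 99.2 = 106.2→106) → #B1966A

#977339, #B1966A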